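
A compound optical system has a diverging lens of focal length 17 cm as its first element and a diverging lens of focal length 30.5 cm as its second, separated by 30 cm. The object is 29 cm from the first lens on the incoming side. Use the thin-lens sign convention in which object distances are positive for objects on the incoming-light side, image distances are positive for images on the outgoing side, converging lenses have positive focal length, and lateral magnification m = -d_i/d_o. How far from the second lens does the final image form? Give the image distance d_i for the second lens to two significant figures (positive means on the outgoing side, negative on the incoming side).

First lens: d_i1 = 1/(1/(-17) - 1/29) = -10.717 cm.
The intermediate image is virtual, 10.717 cm to the left of lens 1, so d_o2 = L - d_i1 = 30 - (-10.717) = 40.717 cm.
Second lens: d_i2 = 1/(1/(-30.5) - 1/(40.717)) = -17.438 cm.

-17 cm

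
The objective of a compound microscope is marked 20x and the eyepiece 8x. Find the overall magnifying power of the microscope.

The overall magnification of a compound microscope is the product of the objective and eyepiece magnifications:
M = M_obj x M_eye = 20 x 8 = 160.

160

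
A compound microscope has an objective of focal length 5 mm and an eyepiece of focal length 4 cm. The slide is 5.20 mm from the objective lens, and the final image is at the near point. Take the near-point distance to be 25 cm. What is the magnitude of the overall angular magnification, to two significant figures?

180

Convert to cm: f_obj = 5 mm = 0.5 cm; d_o = 5.20 mm = 0.52 cm.
Objective: 1/d_i = 1/f_obj - 1/d_o = 1/0.5 - 1/0.52 = 0.07692 cm^-1, so d_i = 13.000 cm.
m_obj = -d_i/d_o = -13.000/0.52 = -25.000.
Eyepiece angular magnification (image at near point): M_eye = 1 + D/f_e = 1 + 25/4 = 7.250.
Overall M = m_obj x M_eye = (-25.000)(7.250) = -181.25.
|M| = 181.25.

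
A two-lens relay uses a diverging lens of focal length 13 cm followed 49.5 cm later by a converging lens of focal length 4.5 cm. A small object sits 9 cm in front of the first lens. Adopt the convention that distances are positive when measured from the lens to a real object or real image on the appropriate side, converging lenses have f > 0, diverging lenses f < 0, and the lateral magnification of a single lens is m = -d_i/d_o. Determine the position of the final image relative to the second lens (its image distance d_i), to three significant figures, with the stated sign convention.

First lens: d_i1 = 1/(1/(-13) - 1/9) = -5.318 cm.
The intermediate image is virtual, 5.318 cm to the left of lens 1, so d_o2 = L - d_i1 = 49.5 - (-5.318) = 54.818 cm.
Second lens: d_i2 = 1/(1/4.5 - 1/(54.818)) = 4.902 cm.

4.90 cm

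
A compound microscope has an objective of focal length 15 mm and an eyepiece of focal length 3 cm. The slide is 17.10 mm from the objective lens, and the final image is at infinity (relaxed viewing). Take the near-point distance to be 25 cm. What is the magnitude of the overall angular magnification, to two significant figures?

Convert to cm: f_obj = 15 mm = 1.5 cm; d_o = 17.10 mm = 1.71 cm.
Objective: 1/d_i = 1/f_obj - 1/d_o = 1/1.5 - 1/1.71 = 0.08187 cm^-1, so d_i = 12.214 cm.
m_obj = -d_i/d_o = -12.214/1.71 = -7.143.
Eyepiece angular magnification (image at infinity): M_eye = D/f_e = 25/3 = 8.333.
Overall M = m_obj x M_eye = (-7.143)(8.333) = -59.52.
|M| = 59.52.

60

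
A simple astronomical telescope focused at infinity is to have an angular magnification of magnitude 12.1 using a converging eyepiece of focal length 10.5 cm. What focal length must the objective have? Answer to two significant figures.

|M| = f_obj/|f_eye|, so f_obj = |M| x |f_eye| = 12.1 x 10.5 = 127.050 cm.

130 cm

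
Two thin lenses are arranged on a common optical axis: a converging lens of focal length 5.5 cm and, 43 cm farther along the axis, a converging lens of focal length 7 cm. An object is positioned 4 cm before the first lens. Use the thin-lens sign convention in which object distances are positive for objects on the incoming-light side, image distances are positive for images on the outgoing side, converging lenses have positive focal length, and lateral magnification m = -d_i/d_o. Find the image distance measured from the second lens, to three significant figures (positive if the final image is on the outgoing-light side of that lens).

7.97 cm

Lens 1: 1/d_i1 = 1/f_1 - 1/d_o1 = 1/5.5 - 1/4 = -0.06818 cm^-1, so d_i1 = -14.667 cm.
The intermediate image is virtual, 14.667 cm to the left of lens 1, so d_o2 = L - d_i1 = 43 - (-14.667) = 57.667 cm.
Lens 2: 1/d_i2 = 1/f_2 - 1/d_o2 = 1/7 - 1/(57.667) = 0.12552 cm^-1, so d_i2 = 7.967 cm.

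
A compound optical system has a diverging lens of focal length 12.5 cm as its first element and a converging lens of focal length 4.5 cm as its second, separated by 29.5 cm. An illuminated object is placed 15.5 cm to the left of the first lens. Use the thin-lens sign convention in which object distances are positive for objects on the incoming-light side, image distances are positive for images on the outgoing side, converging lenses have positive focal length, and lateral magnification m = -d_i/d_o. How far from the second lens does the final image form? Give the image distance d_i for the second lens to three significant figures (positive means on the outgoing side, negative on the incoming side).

Applying the thin-lens equation to the first lens, 1/(-12.5) = 1/15.5 + 1/d_i1, which gives d_i1 = -6.920 cm.
The intermediate image is virtual, 6.920 cm to the left of lens 1, so d_o2 = L - d_i1 = 29.5 - (-6.920) = 36.420 cm.
Applying the thin-lens equation again with f_2 = 4.5 cm and d_o2 = 36.420 cm gives d_i2 = 5.134 cm.

5.13 cm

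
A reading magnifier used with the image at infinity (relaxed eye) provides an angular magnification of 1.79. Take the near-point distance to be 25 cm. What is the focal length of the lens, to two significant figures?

14 cm

For the image at infinity, M = D/f.
f = D/M = 25/1.79 = 13.966 cm.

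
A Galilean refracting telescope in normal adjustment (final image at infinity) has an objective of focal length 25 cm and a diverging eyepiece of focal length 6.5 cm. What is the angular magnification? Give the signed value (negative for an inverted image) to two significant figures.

3.8

M = -f_obj/f_eye = -25/(-6.5) = 3.846.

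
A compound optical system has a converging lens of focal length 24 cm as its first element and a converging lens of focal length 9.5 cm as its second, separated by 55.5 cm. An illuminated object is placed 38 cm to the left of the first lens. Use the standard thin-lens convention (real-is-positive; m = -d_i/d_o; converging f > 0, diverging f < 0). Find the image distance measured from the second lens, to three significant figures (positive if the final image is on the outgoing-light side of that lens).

4.79 cm

First lens: d_i1 = 1/(1/24 - 1/38) = 65.143 cm.
This image would form 65.143 cm past lens 1, i.e. 9.643 cm beyond lens 2, so it is a virtual object for lens 2: d_o2 = 55.5 - 65.143 = -9.643 cm.
Second lens: d_i2 = 1/(1/9.5 - 1/(-9.643)) = 4.785 cm.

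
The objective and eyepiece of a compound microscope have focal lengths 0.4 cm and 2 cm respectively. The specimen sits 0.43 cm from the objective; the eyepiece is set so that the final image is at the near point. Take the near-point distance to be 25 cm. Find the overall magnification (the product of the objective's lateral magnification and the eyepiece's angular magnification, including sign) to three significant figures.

-180

Objective: 1/d_i = 1/f_obj - 1/d_o = 1/0.4 - 1/0.43 = 0.17442 cm^-1, so d_i = 5.733 cm.
m_obj = -d_i/d_o = -5.733/0.43 = -13.333.
Eyepiece angular magnification (image at near point): M_eye = 1 + D/f_e = 1 + 25/2 = 13.500.
Overall M = m_obj x M_eye = (-13.333)(13.500) = -180.00.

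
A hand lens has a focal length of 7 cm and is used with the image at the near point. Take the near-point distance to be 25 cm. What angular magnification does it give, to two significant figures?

M = 1 + D/f = 1 + 25/7 = 4.571.

4.6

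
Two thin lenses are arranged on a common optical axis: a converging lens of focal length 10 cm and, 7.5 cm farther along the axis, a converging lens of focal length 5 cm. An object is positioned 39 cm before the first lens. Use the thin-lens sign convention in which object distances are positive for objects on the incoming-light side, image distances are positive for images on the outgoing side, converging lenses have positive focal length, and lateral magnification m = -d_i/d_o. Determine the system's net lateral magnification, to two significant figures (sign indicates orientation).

-0.16

Applying the thin-lens equation to the first lens, 1/10 = 1/39 + 1/d_i1, which gives d_i1 = 13.448 cm.
Its lateral magnification is m_1 = -d_i1/d_o1 = -(13.448)/39 = -0.3448.
Since 13.448 cm > 7.5 cm, the first image lies past the second lens and serves as a virtual object: d_o2 = L - d_i1 = -5.948 cm.
Applying the thin-lens equation again with f_2 = 5 cm and d_o2 = -5.948 cm gives d_i2 = 2.717 cm.
m_2 = -(2.717)/(-5.948) = 0.4567.
Overall magnification: m = m_1 m_2 = -0.1575.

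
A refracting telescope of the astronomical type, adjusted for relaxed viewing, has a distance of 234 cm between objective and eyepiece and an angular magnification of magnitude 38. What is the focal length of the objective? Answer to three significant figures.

In normal adjustment the tube length equals f_obj + f_eye and |M| = f_obj/f_eye.
So f_obj = 38 f_eye and 38 f_eye + f_eye = 234 cm, giving f_eye = 234/39 = 6.000 cm and f_obj = 228.000 cm.

228 cm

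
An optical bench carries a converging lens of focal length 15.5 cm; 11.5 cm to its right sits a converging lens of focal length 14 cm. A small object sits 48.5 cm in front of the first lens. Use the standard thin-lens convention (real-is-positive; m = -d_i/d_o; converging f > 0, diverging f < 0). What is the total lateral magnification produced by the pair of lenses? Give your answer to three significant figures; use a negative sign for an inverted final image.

Applying the thin-lens equation to the first lens, 1/15.5 = 1/48.5 + 1/d_i1, which gives d_i1 = 22.780 cm.
Its lateral magnification is m_1 = -d_i1/d_o1 = -(22.780)/48.5 = -0.4697.
Since 22.780 cm > 11.5 cm, the first image lies past the second lens and serves as a virtual object: d_o2 = L - d_i1 = -11.280 cm.
Applying the thin-lens equation again with f_2 = 14 cm and d_o2 = -11.280 cm gives d_i2 = 6.247 cm.
m_2 = -(6.247)/(-11.280) = 0.5538.
The system's lateral magnification is m_1 m_2 = (-0.4697)(0.5538) = -0.2601.

-0.260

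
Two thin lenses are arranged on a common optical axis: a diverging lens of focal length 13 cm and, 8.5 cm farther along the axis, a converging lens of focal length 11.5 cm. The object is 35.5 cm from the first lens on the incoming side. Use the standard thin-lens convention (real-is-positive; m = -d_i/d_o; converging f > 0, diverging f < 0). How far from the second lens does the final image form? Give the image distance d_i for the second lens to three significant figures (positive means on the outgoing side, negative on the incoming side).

Lens 1: 1/d_i1 = 1/f_1 - 1/d_o1 = 1/(-13) - 1/35.5 = -0.10509 cm^-1, so d_i1 = -9.515 cm.
With d_i1 < 0 the first image is virtual and lies on the object side; the object distance for lens 2 is d_o2 = 8.5 - (-9.515) = 18.015 cm.
Lens 2: 1/d_i2 = 1/f_2 - 1/d_o2 = 1/11.5 - 1/(18.015) = 0.03145 cm^-1, so d_i2 = 31.798 cm.

31.8 cm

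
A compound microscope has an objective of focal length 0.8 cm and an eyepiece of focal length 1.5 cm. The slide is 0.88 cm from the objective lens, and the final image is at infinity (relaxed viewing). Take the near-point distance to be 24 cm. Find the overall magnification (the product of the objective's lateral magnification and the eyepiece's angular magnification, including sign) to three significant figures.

-160

Objective: 1/d_i = 1/f_obj - 1/d_o = 1/0.8 - 1/0.88 = 0.11364 cm^-1, so d_i = 8.800 cm.
m_obj = -d_i/d_o = -8.800/0.88 = -10.000.
Eyepiece angular magnification (image at infinity): M_eye = D/f_e = 24/1.5 = 16.000.
Overall M = m_obj x M_eye = (-10.000)(16.000) = -160.00.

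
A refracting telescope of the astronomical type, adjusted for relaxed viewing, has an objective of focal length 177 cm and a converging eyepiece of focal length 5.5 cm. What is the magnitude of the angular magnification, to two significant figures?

32

|M| = f_obj/|f_eye| = 177/5.5 = 32.182.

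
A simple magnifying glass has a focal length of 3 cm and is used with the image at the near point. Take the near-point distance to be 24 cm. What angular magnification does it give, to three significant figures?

M = 1 + D/f = 1 + 24/3 = 9.000.

9.00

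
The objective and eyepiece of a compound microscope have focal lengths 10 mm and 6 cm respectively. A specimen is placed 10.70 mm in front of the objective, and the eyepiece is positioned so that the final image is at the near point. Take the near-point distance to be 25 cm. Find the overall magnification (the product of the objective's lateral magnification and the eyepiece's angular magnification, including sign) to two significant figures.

-74

Convert to cm: f_obj = 10 mm = 1 cm; d_o = 10.70 mm = 1.07 cm.
Objective: 1/d_i = 1/f_obj - 1/d_o = 1/1 - 1/1.07 = 0.06542 cm^-1, so d_i = 15.286 cm.
m_obj = -d_i/d_o = -15.286/1.07 = -14.286.
Eyepiece angular magnification (image at near point): M_eye = 1 + D/f_e = 1 + 25/6 = 5.167.
Overall M = m_obj x M_eye = (-14.286)(5.167) = -73.81.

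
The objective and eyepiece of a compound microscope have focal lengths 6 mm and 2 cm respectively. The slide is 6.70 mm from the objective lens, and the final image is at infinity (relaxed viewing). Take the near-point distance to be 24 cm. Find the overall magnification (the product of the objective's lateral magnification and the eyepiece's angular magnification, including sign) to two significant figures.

Convert to cm: f_obj = 6 mm = 0.6 cm; d_o = 6.70 mm = 0.67 cm.
Objective: 1/d_i = 1/f_obj - 1/d_o = 1/0.6 - 1/0.67 = 0.17413 cm^-1, so d_i = 5.743 cm.
m_obj = -d_i/d_o = -5.743/0.67 = -8.571.
Eyepiece angular magnification (image at infinity): M_eye = D/f_e = 24/2 = 12.000.
Overall M = m_obj x M_eye = (-8.571)(12.000) = -102.86.

-100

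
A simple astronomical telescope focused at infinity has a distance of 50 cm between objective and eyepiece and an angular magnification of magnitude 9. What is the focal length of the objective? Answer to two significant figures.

In normal adjustment the tube length equals f_obj + f_eye and |M| = f_obj/f_eye.
So f_obj = 9 f_eye and 9 f_eye + f_eye = 50 cm, giving f_eye = 50/10 = 5.000 cm and f_obj = 45.000 cm.

45 cm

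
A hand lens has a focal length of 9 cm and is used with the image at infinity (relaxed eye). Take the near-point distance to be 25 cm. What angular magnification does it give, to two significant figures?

2.8

M = D/f = 25/9 = 2.778.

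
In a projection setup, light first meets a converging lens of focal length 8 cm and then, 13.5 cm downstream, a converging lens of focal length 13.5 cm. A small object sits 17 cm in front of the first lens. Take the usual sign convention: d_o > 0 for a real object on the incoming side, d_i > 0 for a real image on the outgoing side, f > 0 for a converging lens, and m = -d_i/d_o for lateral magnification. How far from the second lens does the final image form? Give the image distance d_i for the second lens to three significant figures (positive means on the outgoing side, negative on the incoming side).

1.44 cm

Lens 1: 1/d_i1 = 1/f_1 - 1/d_o1 = 1/8 - 1/17 = 0.06618 cm^-1, so d_i1 = 15.111 cm.
This image would form 15.111 cm past lens 1, i.e. 1.611 cm beyond lens 2, so it is a virtual object for lens 2: d_o2 = 13.5 - 15.111 = -1.611 cm.
Lens 2: 1/d_i2 = 1/f_2 - 1/d_o2 = 1/13.5 - 1/(-1.611) = 0.69476 cm^-1, so d_i2 = 1.439 cm.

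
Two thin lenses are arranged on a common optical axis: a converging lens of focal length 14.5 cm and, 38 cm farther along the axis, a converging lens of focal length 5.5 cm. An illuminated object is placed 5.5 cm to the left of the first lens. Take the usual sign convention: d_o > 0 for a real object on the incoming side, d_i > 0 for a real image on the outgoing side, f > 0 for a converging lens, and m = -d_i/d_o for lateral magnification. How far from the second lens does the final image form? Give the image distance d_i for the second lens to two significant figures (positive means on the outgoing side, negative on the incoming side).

First lens: d_i1 = 1/(1/14.5 - 1/5.5) = -8.861 cm.
With d_i1 < 0 the first image is virtual and lies on the object side; the object distance for lens 2 is d_o2 = 38 - (-8.861) = 46.861 cm.
Second lens: d_i2 = 1/(1/5.5 - 1/(46.861)) = 6.231 cm.

6.2 cm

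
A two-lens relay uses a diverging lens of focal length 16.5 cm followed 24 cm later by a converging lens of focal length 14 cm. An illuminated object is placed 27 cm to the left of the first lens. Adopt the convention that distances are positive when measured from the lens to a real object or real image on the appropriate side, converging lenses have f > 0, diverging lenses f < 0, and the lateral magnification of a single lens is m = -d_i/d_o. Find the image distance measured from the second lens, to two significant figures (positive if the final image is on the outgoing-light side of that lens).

First lens: d_i1 = 1/(1/(-16.5) - 1/27) = -10.241 cm.
The intermediate image is virtual, 10.241 cm to the left of lens 1, so d_o2 = L - d_i1 = 24 - (-10.241) = 34.241 cm.
Second lens: d_i2 = 1/(1/14 - 1/(34.241)) = 23.683 cm.

24 cm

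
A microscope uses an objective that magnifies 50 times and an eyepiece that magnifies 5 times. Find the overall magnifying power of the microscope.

250

The overall magnification of a compound microscope is the product of the objective and eyepiece magnifications:
M = M_obj x M_eye = 50 x 5 = 250.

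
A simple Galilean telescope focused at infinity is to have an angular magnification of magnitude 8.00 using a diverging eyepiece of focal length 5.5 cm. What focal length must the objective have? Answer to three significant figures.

|M| = f_obj/|f_eye|, so f_obj = |M| x |f_eye| = 8.0 x 5.5 = 44.000 cm.

44.0 cm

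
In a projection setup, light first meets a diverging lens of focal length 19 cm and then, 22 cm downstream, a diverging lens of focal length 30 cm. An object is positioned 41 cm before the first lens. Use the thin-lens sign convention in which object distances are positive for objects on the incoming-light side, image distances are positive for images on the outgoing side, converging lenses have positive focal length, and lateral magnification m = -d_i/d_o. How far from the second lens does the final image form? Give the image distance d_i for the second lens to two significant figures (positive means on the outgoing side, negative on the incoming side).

Applying the thin-lens equation to the first lens, 1/(-19) = 1/41 + 1/d_i1, which gives d_i1 = -12.983 cm.
With d_i1 < 0 the first image is virtual and lies on the object side; the object distance for lens 2 is d_o2 = 22 - (-12.983) = 34.983 cm.
Applying the thin-lens equation again with f_2 = -30 cm and d_o2 = 34.983 cm gives d_i2 = -16.150 cm.

-16 cm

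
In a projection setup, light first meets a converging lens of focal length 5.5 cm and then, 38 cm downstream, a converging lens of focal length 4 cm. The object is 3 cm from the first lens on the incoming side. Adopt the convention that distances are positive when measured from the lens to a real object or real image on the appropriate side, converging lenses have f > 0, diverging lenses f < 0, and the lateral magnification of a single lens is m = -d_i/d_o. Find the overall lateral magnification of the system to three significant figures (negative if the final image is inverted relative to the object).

-0.217

Lens 1: 1/d_i1 = 1/f_1 - 1/d_o1 = 1/5.5 - 1/3 = -0.15152 cm^-1, so d_i1 = -6.600 cm.
m_1 = -(-6.600)/3 = 2.2000.
With d_i1 < 0 the first image is virtual and lies on the object side; the object distance for lens 2 is d_o2 = 38 - (-6.600) = 44.600 cm.
Lens 2: 1/d_i2 = 1/f_2 - 1/d_o2 = 1/4 - 1/(44.600) = 0.22758 cm^-1, so d_i2 = 4.394 cm.
m_2 = -(4.394)/(44.600) = -0.0985.
Total m = m_1 x m_2 = (2.2000)(-0.0985) = -0.2167.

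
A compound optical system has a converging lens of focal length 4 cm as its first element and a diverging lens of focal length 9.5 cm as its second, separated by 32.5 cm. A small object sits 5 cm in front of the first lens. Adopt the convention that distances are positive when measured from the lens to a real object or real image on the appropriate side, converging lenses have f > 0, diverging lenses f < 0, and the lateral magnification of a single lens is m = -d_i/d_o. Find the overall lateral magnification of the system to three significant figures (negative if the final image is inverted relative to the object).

First lens: d_i1 = 1/(1/4 - 1/5) = 20.000 cm.
m_1 = -(20.000)/5 = -4.0000.
Object distance for lens 2: d_o2 = 32.5 - 20.000 = 12.500 cm.
Second lens: d_i2 = 1/(1/(-9.5) - 1/(12.500)) = -5.398 cm.
m_2 = -(-5.398)/(12.500) = 0.4318.
The system's lateral magnification is m_1 m_2 = (-4.0000)(0.4318) = -1.7273.

-1.73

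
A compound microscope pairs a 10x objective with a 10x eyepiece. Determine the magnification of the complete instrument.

100

The overall magnification of a compound microscope is the product of the objective and eyepiece magnifications:
M = M_obj x M_eye = 10 x 10 = 100.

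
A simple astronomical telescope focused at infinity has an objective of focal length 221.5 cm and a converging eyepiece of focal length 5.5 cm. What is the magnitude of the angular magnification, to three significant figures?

|M| = f_obj/|f_eye| = 221.5/5.5 = 40.273.

40.3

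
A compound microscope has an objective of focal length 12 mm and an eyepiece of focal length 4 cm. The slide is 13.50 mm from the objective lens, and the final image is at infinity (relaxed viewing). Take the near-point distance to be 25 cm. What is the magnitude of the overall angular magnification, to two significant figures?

50

Convert to cm: f_obj = 12 mm = 1.2 cm; d_o = 13.50 mm = 1.35 cm.
Objective: 1/d_i = 1/f_obj - 1/d_o = 1/1.2 - 1/1.35 = 0.09259 cm^-1, so d_i = 10.800 cm.
m_obj = -d_i/d_o = -10.800/1.35 = -8.000.
Eyepiece angular magnification (image at infinity): M_eye = D/f_e = 25/4 = 6.250.
Overall M = m_obj x M_eye = (-8.000)(6.250) = -50.00.
|M| = 50.00.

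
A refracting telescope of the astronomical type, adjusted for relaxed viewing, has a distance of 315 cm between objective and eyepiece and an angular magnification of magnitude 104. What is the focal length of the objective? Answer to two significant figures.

In normal adjustment the tube length equals f_obj + f_eye and |M| = f_obj/f_eye.
So f_obj = 104 f_eye and 104 f_eye + f_eye = 315 cm, giving f_eye = 315/105 = 3.000 cm and f_obj = 312.000 cm.

310 cm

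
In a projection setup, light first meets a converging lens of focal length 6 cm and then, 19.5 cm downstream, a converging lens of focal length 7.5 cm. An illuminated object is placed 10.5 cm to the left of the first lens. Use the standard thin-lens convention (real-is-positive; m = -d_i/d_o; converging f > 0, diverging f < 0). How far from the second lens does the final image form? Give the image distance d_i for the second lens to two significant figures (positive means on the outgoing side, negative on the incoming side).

Applying the thin-lens equation to the first lens, 1/6 = 1/10.5 + 1/d_i1, which gives d_i1 = 14.000 cm.
The intermediate image is 14.000 cm to the right of lens 1, so d_o2 = L - d_i1 = 19.5 - 14.000 = 5.500 cm.
Applying the thin-lens equation again with f_2 = 7.5 cm and d_o2 = 5.500 cm gives d_i2 = -20.625 cm.

-21 cm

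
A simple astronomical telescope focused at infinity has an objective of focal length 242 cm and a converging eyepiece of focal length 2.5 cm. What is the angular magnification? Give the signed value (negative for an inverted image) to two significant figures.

-97

M = -f_obj/f_eye = -242/(2.5) = -96.800.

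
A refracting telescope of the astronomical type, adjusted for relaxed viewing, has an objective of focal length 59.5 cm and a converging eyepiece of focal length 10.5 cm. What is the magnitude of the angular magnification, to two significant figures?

|M| = f_obj/|f_eye| = 59.5/10.5 = 5.667.

5.7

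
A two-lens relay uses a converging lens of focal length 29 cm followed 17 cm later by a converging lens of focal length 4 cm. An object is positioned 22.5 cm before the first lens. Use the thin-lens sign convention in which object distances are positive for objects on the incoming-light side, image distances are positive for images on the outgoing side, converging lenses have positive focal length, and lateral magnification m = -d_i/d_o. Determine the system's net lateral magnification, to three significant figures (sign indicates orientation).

Applying the thin-lens equation to the first lens, 1/29 = 1/22.5 + 1/d_i1, which gives d_i1 = -100.385 cm.
Its lateral magnification is m_1 = -d_i1/d_o1 = -(-100.385)/22.5 = 4.4615.
The intermediate image is virtual, 100.385 cm to the left of lens 1, so d_o2 = L - d_i1 = 17 - (-100.385) = 117.385 cm.
Applying the thin-lens equation again with f_2 = 4 cm and d_o2 = 117.385 cm gives d_i2 = 4.141 cm.
m_2 = -(4.141)/(117.385) = -0.0353.
Total m = m_1 x m_2 = (4.4615)(-0.0353) = -0.1574.

-0.157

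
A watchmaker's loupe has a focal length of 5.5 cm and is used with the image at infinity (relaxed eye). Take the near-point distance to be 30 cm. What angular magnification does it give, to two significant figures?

M = D/f = 30/5.5 = 5.455.

5.5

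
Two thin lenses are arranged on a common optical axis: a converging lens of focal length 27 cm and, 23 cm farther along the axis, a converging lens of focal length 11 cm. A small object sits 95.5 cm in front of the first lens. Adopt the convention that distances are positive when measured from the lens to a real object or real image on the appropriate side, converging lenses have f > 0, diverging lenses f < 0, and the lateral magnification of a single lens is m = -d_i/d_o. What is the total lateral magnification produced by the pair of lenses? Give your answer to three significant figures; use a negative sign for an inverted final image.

First lens: d_i1 = 1/(1/27 - 1/95.5) = 37.642 cm.
m_1 = -(37.642)/95.5 = -0.3942.
Since 37.642 cm > 23 cm, the first image lies past the second lens and serves as a virtual object: d_o2 = L - d_i1 = -14.642 cm.
Second lens: d_i2 = 1/(1/11 - 1/(-14.642)) = 6.281 cm.
m_2 = -(6.281)/(-14.642) = 0.4290.
The system's lateral magnification is m_1 m_2 = (-0.3942)(0.4290) = -0.1691.

-0.169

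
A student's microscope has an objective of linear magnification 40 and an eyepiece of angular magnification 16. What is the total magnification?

640

The overall magnification of a compound microscope is the product of the objective and eyepiece magnifications:
M = M_obj x M_eye = 40 x 16 = 640.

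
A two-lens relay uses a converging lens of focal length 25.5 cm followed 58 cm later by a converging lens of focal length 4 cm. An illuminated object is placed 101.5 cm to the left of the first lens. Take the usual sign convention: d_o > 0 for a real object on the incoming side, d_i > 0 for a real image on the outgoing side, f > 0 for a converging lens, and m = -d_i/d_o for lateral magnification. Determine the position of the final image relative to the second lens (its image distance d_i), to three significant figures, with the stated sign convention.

4.80 cm

Lens 1: 1/d_i1 = 1/f_1 - 1/d_o1 = 1/25.5 - 1/101.5 = 0.02936 cm^-1, so d_i1 = 34.056 cm.
The intermediate image is 34.056 cm to the right of lens 1, so d_o2 = L - d_i1 = 58 - 34.056 = 23.944 cm.
Lens 2: 1/d_i2 = 1/f_2 - 1/d_o2 = 1/4 - 1/(23.944) = 0.20824 cm^-1, so d_i2 = 4.802 cm.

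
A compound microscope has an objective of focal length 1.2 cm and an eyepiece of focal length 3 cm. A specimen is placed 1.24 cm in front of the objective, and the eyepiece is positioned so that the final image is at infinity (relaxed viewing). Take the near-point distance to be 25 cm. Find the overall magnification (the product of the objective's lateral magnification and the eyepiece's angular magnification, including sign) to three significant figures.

-250

Objective: 1/d_i = 1/f_obj - 1/d_o = 1/1.2 - 1/1.24 = 0.02688 cm^-1, so d_i = 37.200 cm.
m_obj = -d_i/d_o = -37.200/1.24 = -30.000.
Eyepiece angular magnification (image at infinity): M_eye = D/f_e = 25/3 = 8.333.
Overall M = m_obj x M_eye = (-30.000)(8.333) = -250.00.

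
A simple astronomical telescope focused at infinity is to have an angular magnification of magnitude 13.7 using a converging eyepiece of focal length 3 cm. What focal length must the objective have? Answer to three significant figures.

|M| = f_obj/|f_eye|, so f_obj = |M| x |f_eye| = 13.7 x 3 = 41.100 cm.

41.1 cm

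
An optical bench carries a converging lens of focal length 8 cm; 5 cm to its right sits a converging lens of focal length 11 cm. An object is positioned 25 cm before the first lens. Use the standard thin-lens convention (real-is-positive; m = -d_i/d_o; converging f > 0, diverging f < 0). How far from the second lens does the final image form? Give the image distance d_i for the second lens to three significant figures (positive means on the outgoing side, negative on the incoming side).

4.19 cm

Lens 1: 1/d_i1 = 1/f_1 - 1/d_o1 = 1/8 - 1/25 = 0.08500 cm^-1, so d_i1 = 11.765 cm.
Since 11.765 cm > 5 cm, the first image lies past the second lens and serves as a virtual object: d_o2 = L - d_i1 = -6.765 cm.
Lens 2: 1/d_i2 = 1/f_2 - 1/d_o2 = 1/11 - 1/(-6.765) = 0.23874 cm^-1, so d_i2 = 4.189 cm.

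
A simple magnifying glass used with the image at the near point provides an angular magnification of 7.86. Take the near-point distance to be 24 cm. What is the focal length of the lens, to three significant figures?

For the image at the near point, M = 1 + D/f.
f = D/(M - 1) = 24/(7.86 - 1) = 3.499 cm.

3.50 cm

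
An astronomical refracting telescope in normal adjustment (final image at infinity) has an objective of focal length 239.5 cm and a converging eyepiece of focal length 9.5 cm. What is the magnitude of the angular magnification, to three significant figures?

25.2

|M| = f_obj/|f_eye| = 239.5/9.5 = 25.211.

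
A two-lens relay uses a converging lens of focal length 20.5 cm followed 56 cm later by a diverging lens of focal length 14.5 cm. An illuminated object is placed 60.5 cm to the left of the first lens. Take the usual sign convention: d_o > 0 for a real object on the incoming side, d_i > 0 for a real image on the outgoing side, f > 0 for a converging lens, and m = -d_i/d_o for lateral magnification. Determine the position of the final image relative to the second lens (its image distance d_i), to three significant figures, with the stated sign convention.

First lens: d_i1 = 1/(1/20.5 - 1/60.5) = 31.006 cm.
That image sits 24.994 cm in front of the second lens, so d_o2 = 24.994 cm.
Second lens: d_i2 = 1/(1/(-14.5) - 1/(24.994)) = -9.176 cm.

-9.18 cm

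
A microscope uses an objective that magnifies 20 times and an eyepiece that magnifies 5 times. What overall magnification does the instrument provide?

The overall magnification of a compound microscope is the product of the objective and eyepiece magnifications:
M = M_obj x M_eye = 20 x 5 = 100.

100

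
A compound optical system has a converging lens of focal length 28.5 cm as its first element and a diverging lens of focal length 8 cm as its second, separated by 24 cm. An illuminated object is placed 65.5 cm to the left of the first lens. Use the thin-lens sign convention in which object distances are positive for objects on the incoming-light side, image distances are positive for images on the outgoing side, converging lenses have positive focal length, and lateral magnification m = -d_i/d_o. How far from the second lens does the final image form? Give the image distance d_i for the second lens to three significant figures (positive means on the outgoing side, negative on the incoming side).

Applying the thin-lens equation to the first lens, 1/28.5 = 1/65.5 + 1/d_i1, which gives d_i1 = 50.453 cm.
This image would form 50.453 cm past lens 1, i.e. 26.453 cm beyond lens 2, so it is a virtual object for lens 2: d_o2 = 24 - 50.453 = -26.453 cm.
Applying the thin-lens equation again with f_2 = -8 cm and d_o2 = -26.453 cm gives d_i2 = -11.468 cm.

-11.5 cm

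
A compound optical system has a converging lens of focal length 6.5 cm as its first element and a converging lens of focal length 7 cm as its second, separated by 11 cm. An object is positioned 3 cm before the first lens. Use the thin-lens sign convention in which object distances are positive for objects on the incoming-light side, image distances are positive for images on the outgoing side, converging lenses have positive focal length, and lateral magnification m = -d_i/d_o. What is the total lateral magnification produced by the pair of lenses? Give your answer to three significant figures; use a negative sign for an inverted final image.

-1.36

Applying the thin-lens equation to the first lens, 1/6.5 = 1/3 + 1/d_i1, which gives d_i1 = -5.571 cm.
Its lateral magnification is m_1 = -d_i1/d_o1 = -(-5.571)/3 = 1.8571.
With d_i1 < 0 the first image is virtual and lies on the object side; the object distance for lens 2 is d_o2 = 11 - (-5.571) = 16.571 cm.
Applying the thin-lens equation again with f_2 = 7 cm and d_o2 = 16.571 cm gives d_i2 = 12.119 cm.
m_2 = -(12.119)/(16.571) = -0.7313.
The system's lateral magnification is m_1 m_2 = (1.8571)(-0.7313) = -1.3582.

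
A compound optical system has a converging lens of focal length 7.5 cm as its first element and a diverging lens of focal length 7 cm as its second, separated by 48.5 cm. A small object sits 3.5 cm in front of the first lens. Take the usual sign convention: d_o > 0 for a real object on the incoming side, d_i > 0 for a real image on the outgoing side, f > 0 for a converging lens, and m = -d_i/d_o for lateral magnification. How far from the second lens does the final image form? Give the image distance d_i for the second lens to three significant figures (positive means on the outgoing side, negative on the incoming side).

Lens 1: 1/d_i1 = 1/f_1 - 1/d_o1 = 1/7.5 - 1/3.5 = -0.15238 cm^-1, so d_i1 = -6.563 cm.
With d_i1 < 0 the first image is virtual and lies on the object side; the object distance for lens 2 is d_o2 = 48.5 - (-6.563) = 55.062 cm.
Lens 2: 1/d_i2 = 1/f_2 - 1/d_o2 = 1/(-7) - 1/(55.062) = -0.16102 cm^-1, so d_i2 = -6.210 cm.

-6.21 cm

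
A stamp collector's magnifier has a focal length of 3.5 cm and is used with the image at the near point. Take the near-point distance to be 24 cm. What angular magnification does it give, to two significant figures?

7.9

M = 1 + D/f = 1 + 24/3.5 = 7.857.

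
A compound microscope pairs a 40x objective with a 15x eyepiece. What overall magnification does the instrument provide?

The overall magnification of a compound microscope is the product of the objective and eyepiece magnifications:
M = M_obj x M_eye = 40 x 15 = 600.

600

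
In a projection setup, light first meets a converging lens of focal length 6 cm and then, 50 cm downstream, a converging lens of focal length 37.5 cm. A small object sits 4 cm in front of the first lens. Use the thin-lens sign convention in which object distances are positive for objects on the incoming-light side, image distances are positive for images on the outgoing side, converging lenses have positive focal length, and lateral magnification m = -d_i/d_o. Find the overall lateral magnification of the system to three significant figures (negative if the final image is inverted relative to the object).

-4.59

Lens 1: 1/d_i1 = 1/f_1 - 1/d_o1 = 1/6 - 1/4 = -0.08333 cm^-1, so d_i1 = -12.000 cm.
m_1 = -(-12.000)/4 = 3.0000.
With d_i1 < 0 the first image is virtual and lies on the object side; the object distance for lens 2 is d_o2 = 50 - (-12.000) = 62.000 cm.
Lens 2: 1/d_i2 = 1/f_2 - 1/d_o2 = 1/37.5 - 1/(62.000) = 0.01054 cm^-1, so d_i2 = 94.898 cm.
m_2 = -(94.898)/(62.000) = -1.5306.
The system's lateral magnification is m_1 m_2 = (3.0000)(-1.5306) = -4.5918.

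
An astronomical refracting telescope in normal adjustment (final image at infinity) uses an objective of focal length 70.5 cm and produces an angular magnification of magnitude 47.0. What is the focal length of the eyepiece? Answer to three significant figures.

|M| = f_obj/f_eye, so f_eye = f_obj/|M| = 70.5/47.0 = 1.500 cm.

1.50 cm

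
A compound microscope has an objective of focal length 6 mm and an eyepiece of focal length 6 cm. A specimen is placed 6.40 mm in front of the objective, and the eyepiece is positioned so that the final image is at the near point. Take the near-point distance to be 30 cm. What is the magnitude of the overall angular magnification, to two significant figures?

90

Convert to cm: f_obj = 6 mm = 0.6 cm; d_o = 6.40 mm = 0.64 cm.
Objective: 1/d_i = 1/f_obj - 1/d_o = 1/0.6 - 1/0.64 = 0.10417 cm^-1, so d_i = 9.600 cm.
m_obj = -d_i/d_o = -9.600/0.64 = -15.000.
Eyepiece angular magnification (image at near point): M_eye = 1 + D/f_e = 1 + 30/6 = 6.000.
Overall M = m_obj x M_eye = (-15.000)(6.000) = -90.00.
|M| = 90.00.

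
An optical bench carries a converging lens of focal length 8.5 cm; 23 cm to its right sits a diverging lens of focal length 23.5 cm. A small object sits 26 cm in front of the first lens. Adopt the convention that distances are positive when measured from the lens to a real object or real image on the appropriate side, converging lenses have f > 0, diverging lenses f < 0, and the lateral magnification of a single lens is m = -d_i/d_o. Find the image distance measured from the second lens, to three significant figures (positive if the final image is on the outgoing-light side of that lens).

Applying the thin-lens equation to the first lens, 1/8.5 = 1/26 + 1/d_i1, which gives d_i1 = 12.629 cm.
That image sits 10.371 cm in front of the second lens, so d_o2 = 10.371 cm.
Applying the thin-lens equation again with f_2 = -23.5 cm and d_o2 = 10.371 cm gives d_i2 = -7.196 cm.

-7.20 cm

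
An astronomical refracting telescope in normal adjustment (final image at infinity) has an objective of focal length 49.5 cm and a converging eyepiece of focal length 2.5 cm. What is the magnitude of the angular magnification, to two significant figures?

20

|M| = f_obj/|f_eye| = 49.5/2.5 = 19.800.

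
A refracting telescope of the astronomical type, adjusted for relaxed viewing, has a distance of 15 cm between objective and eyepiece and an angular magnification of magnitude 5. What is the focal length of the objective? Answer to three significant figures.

In normal adjustment the tube length equals f_obj + f_eye and |M| = f_obj/f_eye.
So f_obj = 5 f_eye and 5 f_eye + f_eye = 15 cm, giving f_eye = 15/6 = 2.500 cm and f_obj = 12.500 cm.

12.5 cm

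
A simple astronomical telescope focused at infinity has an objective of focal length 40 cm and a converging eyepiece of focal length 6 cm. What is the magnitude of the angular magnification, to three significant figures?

6.67

|M| = f_obj/|f_eye| = 40/6 = 6.667.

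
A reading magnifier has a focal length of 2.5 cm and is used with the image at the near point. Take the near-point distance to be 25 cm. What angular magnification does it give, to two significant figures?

11

M = 1 + D/f = 1 + 25/2.5 = 11.000.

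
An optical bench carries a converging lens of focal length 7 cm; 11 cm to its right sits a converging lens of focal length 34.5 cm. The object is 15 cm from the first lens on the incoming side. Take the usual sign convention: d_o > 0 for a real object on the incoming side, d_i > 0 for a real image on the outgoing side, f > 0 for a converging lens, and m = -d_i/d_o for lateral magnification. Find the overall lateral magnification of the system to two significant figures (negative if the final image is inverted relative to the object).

-0.82

First lens: d_i1 = 1/(1/7 - 1/15) = 13.125 cm.
m_1 = -(13.125)/15 = -0.8750.
Since 13.125 cm > 11 cm, the first image lies past the second lens and serves as a virtual object: d_o2 = L - d_i1 = -2.125 cm.
Second lens: d_i2 = 1/(1/34.5 - 1/(-2.125)) = 2.002 cm.
m_2 = -(2.002)/(-2.125) = 0.9420.
Overall magnification: m = m_1 m_2 = -0.8242.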